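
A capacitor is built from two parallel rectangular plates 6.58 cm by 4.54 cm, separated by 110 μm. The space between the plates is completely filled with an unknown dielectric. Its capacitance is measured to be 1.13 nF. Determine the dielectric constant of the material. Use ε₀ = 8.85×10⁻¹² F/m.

A = 6.58 × 4.54 cm² = 2.99×10⁻³ m².
κ = Cd/(ε₀A) = 1.13×10⁻⁹ × 1.10×10⁻⁴ / (8.85×10⁻¹² × 2.99×10⁻³) = 4.70.

κ ≈ 4.70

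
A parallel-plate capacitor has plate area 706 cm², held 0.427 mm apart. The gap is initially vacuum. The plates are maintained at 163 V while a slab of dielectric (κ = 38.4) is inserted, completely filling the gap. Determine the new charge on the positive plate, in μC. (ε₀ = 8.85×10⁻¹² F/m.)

9.16 μC

A = 706 cm² = 7.06×10⁻² m².
Initially C₁ = ε₀A/d = 8.85×10⁻¹² × 7.06×10⁻² / 4.27×10⁻⁴ = 1.46×10⁻⁹ F.
Q₁ = 2.39×10⁻⁷ C.
Battery connected ⇒ V is held fixed. C₂ = 38.4 C₁ and Q = CV, so Q₂/Q₁ = C₂/C₁ = 38.4.
Q₂ = 38.4 × 2.39×10⁻⁷ = 9.16×10⁻⁶ C.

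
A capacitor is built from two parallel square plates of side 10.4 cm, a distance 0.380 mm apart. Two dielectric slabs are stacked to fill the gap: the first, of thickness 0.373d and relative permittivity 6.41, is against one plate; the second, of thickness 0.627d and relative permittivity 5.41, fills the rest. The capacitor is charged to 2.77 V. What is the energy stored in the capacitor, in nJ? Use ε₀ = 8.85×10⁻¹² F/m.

A = (10.4 cm)² = 1.08×10⁻² m².
Stacked slabs ⇒ two capacitors in series, each with the full plate area.
C₁ = κ₁ε₀A/d₁ = 6.41 × 8.85×10⁻¹² × 1.08×10⁻² / 1.42×10⁻⁴ = 4.33×10⁻⁹ F.
C₂ = κ₂ε₀A/d₂ = 5.41 × 8.85×10⁻¹² × 1.08×10⁻² / 2.38×10⁻⁴ = 2.17×10⁻⁹ F.
C = (1/C₁ + 1/C₂)⁻¹ = 1.45×10⁻⁹ F.
U = ½CV² = ½ × 1.45×10⁻⁹ × (2.77)² = 5.55×10⁻⁹ J.

5.55 nJ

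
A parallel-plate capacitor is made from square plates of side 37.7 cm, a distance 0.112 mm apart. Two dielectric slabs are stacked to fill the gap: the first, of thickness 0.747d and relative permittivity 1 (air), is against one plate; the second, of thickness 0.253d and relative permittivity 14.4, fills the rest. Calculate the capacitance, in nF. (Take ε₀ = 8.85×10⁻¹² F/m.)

C ≈ 14.7 nF

A = (37.7 cm)² = 0.142 m².
Stacked slabs ⇒ two capacitors in series, each with the full plate area.
C₁ = κ₁ε₀A/d₁ = 1.00 × 8.85×10⁻¹² × 0.142 / 8.37×10⁻⁵ = 1.50×10⁻⁸ F.
C₂ = κ₂ε₀A/d₂ = 14.4 × 8.85×10⁻¹² × 0.142 / 2.83×10⁻⁵ = 6.39×10⁻⁷ F.
C = (1/C₁ + 1/C₂)⁻¹ = 1.47×10⁻⁸ F.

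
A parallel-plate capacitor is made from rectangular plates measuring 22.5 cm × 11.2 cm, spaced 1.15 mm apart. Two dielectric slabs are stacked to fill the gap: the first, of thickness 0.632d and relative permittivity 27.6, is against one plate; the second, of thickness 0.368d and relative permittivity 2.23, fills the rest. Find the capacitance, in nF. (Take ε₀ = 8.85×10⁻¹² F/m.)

C ≈ 1.03 nF

A = 22.5 × 11.2 cm² = 2.52×10⁻² m².
Stacked slabs ⇒ two capacitors in series, each with the full plate area.
C₁ = κ₁ε₀A/d₁ = 27.6 × 8.85×10⁻¹² × 2.52×10⁻² / 7.27×10⁻⁴ = 8.47×10⁻⁹ F.
C₂ = κ₂ε₀A/d₂ = 2.23 × 8.85×10⁻¹² × 2.52×10⁻² / 4.23×10⁻⁴ = 1.18×10⁻⁹ F.
C = (1/C₁ + 1/C₂)⁻¹ = 1.03×10⁻⁹ F.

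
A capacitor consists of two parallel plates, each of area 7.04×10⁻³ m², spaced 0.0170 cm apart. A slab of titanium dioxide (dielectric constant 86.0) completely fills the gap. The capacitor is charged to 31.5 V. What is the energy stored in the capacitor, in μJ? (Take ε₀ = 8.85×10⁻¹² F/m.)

C = κε₀A/d = 86.0 × 8.85×10⁻¹² × 7.04×10⁻³ / 1.70×10⁻⁴ = 3.15×10⁻⁸ F.
U = ½CV² = ½ × 3.15×10⁻⁸ × (31.5)² = 1.56×10⁻⁵ J.

U ≈ 15.6 μJ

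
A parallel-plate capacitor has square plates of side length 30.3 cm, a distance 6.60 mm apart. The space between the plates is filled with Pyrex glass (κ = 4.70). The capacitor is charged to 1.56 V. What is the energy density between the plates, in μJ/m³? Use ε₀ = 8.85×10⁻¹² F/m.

E = V/d = 1.56 / 6.60×10⁻³ = 2.36×10² V/m.
u = ½κε₀E² = ½ × 4.70 × 8.85×10⁻¹² × (2.36×10²)² = 1.16×10⁻⁶ J/m³.

1.16 μJ/m³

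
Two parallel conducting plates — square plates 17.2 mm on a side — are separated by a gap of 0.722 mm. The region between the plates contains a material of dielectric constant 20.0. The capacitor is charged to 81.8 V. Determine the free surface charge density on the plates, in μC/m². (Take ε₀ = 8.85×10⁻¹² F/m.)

20.1 μC/m²

A = (17.2 mm)² = 2.96×10⁻⁴ m².
C = κε₀A/d = 20.0 × 8.85×10⁻¹² × 2.96×10⁻⁴ / 7.22×10⁻⁴ = 7.25×10⁻¹¹ F.
σ = Q/A = CV/A = 7.25×10⁻¹¹ × 81.8 / 2.96×10⁻⁴ = 2.01×10⁻⁵ C/m².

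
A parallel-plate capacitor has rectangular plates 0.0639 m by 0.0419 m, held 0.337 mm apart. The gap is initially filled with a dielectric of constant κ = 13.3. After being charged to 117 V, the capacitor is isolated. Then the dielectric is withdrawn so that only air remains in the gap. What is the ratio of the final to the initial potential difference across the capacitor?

V₂/V₁ ≈ 13.3

Isolated ⇒ Q is held fixed.
C₂ = 0.0752 C₁ and V = Q/C, so V₂/V₁ = C₁/C₂ = 13.3.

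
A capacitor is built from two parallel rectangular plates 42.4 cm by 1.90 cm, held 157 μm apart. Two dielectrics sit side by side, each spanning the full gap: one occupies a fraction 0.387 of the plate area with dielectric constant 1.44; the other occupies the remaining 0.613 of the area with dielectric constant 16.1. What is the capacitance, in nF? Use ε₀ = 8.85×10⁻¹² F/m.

A = 42.4 × 1.90 cm² = 8.06×10⁻³ m².
Side-by-side slabs ⇒ two capacitors in parallel, each spanning the full gap.
C₁ = κ₁ε₀A₁/d = 1.44 × 8.85×10⁻¹² × 3.12×10⁻³ / 1.57×10⁻⁴ = 2.53×10⁻¹⁰ F.
C₂ = κ₂ε₀A₂/d = 16.1 × 8.85×10⁻¹² × 4.94×10⁻³ / 1.57×10⁻⁴ = 4.48×10⁻⁹ F.
C = C₁ + C₂ = 4.73×10⁻⁹ F.

C ≈ 4.73 nF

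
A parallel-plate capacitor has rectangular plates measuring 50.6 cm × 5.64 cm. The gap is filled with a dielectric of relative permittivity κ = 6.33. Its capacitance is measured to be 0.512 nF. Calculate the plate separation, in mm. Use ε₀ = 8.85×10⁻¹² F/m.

A = 50.6 × 5.64 cm² = 2.85×10⁻² m².
d = κε₀A/C = 6.33 × 8.85×10⁻¹² × 2.85×10⁻² / 5.12×10⁻¹⁰ = 3.12×10⁻³ m.

3.12 mm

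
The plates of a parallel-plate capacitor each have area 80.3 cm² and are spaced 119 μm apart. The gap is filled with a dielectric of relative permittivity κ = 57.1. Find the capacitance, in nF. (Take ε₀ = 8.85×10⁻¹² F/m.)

34.1 nF

A = 80.3 cm² = 8.03×10⁻³ m².
C = κε₀A/d = 57.1 × 8.85×10⁻¹² × 8.03×10⁻³ / 1.19×10⁻⁴ = 3.41×10⁻⁸ F.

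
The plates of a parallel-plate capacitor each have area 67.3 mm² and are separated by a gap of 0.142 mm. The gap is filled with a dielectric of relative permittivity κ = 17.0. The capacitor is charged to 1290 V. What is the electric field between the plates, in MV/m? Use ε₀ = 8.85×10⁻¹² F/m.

9.08 MV/m

E = V/d = 1290 / 1.42×10⁻⁴ = 9.08×10⁶ V/m.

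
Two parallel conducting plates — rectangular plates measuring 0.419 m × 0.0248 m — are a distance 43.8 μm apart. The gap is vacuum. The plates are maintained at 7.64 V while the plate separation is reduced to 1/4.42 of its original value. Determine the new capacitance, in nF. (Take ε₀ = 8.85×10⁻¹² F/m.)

C ≈ 9.28 nF

A = 0.419 × 0.0248 m² = 1.04×10⁻² m².
Initially C₁ = ε₀A/d = 8.85×10⁻¹² × 1.04×10⁻² / 4.38×10⁻⁵ = 2.10×10⁻⁹ F.
C = ε₀A/d scales as 1/d, so C₂/C₁ = d₁/d₂ = 4.42.
C₂ = 4.42 × 2.10×10⁻⁹ = 9.28×10⁻⁹ F.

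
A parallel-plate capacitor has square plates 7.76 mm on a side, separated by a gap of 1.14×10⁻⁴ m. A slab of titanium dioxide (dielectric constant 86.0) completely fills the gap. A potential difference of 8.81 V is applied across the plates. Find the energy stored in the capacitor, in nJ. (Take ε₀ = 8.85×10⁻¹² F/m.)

15.6 nJ

A = (7.76 mm)² = 6.02×10⁻⁵ m².
C = κε₀A/d = 86.0 × 8.85×10⁻¹² × 6.02×10⁻⁵ / 1.14×10⁻⁴ = 4.02×10⁻¹⁰ F.
U = ½CV² = ½ × 4.02×10⁻¹⁰ × (8.81)² = 1.56×10⁻⁸ J.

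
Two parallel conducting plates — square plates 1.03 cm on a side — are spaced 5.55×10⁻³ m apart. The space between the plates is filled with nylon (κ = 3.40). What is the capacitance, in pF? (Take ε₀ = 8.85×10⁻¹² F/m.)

C ≈ 0.575 pF

A = (1.03 cm)² = 1.06×10⁻⁴ m².
C = κε₀A/d = 3.40 × 8.85×10⁻¹² × 1.06×10⁻⁴ / 5.55×10⁻³ = 5.75×10⁻¹³ F.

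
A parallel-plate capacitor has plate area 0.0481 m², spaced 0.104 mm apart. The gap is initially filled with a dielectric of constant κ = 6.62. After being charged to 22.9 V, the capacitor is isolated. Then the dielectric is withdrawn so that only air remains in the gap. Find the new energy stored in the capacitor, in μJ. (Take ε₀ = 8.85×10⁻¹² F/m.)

Initially C₁ = κε₀A/d = 6.62 × 8.85×10⁻¹² × 4.81×10⁻² / 1.04×10⁻⁴ = 2.71×10⁻⁸ F.
U₁ = 7.10×10⁻⁶ J.
Isolated ⇒ Q is held fixed. C₂ = 0.151 C₁ and U = Q²/(2C), so U₂/U₁ = C₁/C₂ = 6.62.
U₂ = 6.62 × 7.10×10⁻⁶ = 4.70×10⁻⁵ J.

U ≈ 47.0 μJ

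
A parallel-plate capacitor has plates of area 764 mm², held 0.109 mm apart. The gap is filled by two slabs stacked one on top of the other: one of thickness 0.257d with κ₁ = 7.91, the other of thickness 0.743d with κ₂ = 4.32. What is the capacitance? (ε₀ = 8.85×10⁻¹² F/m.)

A = 764 mm² = 7.64×10⁻⁴ m².
Stacked slabs ⇒ two capacitors in series, each with the full plate area.
C₁ = κ₁ε₀A/d₁ = 7.91 × 8.85×10⁻¹² × 7.64×10⁻⁴ / 2.80×10⁻⁵ = 1.91×10⁻⁹ F.
C₂ = κ₂ε₀A/d₂ = 4.32 × 8.85×10⁻¹² × 7.64×10⁻⁴ / 8.10×10⁻⁵ = 3.61×10⁻¹⁰ F.
C = (1/C₁ + 1/C₂)⁻¹ = 3.03×10⁻¹⁰ F.

C ≈ 303 pF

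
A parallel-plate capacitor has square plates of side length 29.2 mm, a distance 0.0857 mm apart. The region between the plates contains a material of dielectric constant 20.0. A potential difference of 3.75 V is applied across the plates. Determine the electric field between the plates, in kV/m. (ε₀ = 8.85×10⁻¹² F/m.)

E = V/d = 3.75 / 8.57×10⁻⁵ = 4.38×10⁴ V/m.

E ≈ 43.8 kV/m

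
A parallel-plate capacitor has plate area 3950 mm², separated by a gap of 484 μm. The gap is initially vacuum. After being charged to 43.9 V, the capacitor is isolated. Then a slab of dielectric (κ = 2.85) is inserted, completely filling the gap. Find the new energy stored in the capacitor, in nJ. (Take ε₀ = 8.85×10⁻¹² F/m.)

A = 3950 mm² = 3.95×10⁻³ m².
Initially C₁ = ε₀A/d = 8.85×10⁻¹² × 3.95×10⁻³ / 4.84×10⁻⁴ = 7.22×10⁻¹¹ F.
U₁ = 6.96×10⁻⁸ J.
Isolated ⇒ Q is held fixed. C₂ = 2.85 C₁ and U = Q²/(2C), so U₂/U₁ = C₁/C₂ = 0.351.
U₂ = 0.351 × 6.96×10⁻⁸ = 2.44×10⁻⁸ J.

U ≈ 24.4 nJ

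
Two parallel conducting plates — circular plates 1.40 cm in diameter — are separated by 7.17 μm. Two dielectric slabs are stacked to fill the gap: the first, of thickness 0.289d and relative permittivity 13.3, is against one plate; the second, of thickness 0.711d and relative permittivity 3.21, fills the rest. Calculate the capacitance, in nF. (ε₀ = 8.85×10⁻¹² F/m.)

A = π(1.40/2 cm)² = 1.54×10⁻⁴ m².
Stacked slabs ⇒ two capacitors in series, each with the full plate area.
C₁ = κ₁ε₀A/d₁ = 13.3 × 8.85×10⁻¹² × 1.54×10⁻⁴ / 2.07×10⁻⁶ = 8.74×10⁻⁹ F.
C₂ = κ₂ε₀A/d₂ = 3.21 × 8.85×10⁻¹² × 1.54×10⁻⁴ / 5.10×10⁻⁶ = 8.58×10⁻¹⁰ F.
C = (1/C₁ + 1/C₂)⁻¹ = 7.81×10⁻¹⁰ F.

0.781 nF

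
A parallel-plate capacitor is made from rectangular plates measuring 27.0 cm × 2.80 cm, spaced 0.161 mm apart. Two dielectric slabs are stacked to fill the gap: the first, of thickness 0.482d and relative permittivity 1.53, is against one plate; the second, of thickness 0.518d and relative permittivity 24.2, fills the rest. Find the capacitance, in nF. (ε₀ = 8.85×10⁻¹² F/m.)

1.24 nF

A = 27.0 × 2.80 cm² = 7.56×10⁻³ m².
Stacked slabs ⇒ two capacitors in series, each with the full plate area.
C₁ = κ₁ε₀A/d₁ = 1.53 × 8.85×10⁻¹² × 7.56×10⁻³ / 7.76×10⁻⁵ = 1.32×10⁻⁹ F.
C₂ = κ₂ε₀A/d₂ = 24.2 × 8.85×10⁻¹² × 7.56×10⁻³ / 8.34×10⁻⁵ = 1.94×10⁻⁸ F.
C = (1/C₁ + 1/C₂)⁻¹ = 1.24×10⁻⁹ F.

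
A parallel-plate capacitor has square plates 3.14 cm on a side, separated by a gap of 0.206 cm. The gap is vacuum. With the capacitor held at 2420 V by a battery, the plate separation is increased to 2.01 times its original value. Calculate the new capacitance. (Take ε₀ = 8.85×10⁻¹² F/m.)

A = (3.14 cm)² = 9.86×10⁻⁴ m².
Initially C₁ = ε₀A/d = 8.85×10⁻¹² × 9.86×10⁻⁴ / 2.06×10⁻³ = 4.24×10⁻¹² F.
C = ε₀A/d scales as 1/d, so C₂/C₁ = d₁/d₂ = 1/2.01 = 0.498.
C₂ = 0.498 × 4.24×10⁻¹² = 2.11×10⁻¹² F.

2.11 pF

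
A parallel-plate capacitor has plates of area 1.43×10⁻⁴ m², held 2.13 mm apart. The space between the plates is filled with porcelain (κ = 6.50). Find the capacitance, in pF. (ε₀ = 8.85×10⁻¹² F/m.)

C = κε₀A/d = 6.50 × 8.85×10⁻¹² × 1.43×10⁻⁴ / 2.13×10⁻³ = 3.86×10⁻¹² F.

3.86 pF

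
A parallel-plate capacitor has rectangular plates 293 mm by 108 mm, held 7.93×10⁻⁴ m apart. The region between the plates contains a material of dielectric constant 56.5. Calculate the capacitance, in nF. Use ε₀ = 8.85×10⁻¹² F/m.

C ≈ 20.0 nF

A = 293 × 108 mm² = 3.16×10⁻² m².
C = κε₀A/d = 56.5 × 8.85×10⁻¹² × 3.16×10⁻² / 7.93×10⁻⁴ = 2.00×10⁻⁸ F.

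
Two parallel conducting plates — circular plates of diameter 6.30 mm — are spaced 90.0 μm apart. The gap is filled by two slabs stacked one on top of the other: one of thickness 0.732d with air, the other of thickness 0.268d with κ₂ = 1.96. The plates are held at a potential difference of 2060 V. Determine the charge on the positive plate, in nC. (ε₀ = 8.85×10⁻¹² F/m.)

Q ≈ 7.27 nC

A = π(6.30/2 mm)² = 3.12×10⁻⁵ m².
Stacked slabs ⇒ two capacitors in series, each with the full plate area.
C₁ = κ₁ε₀A/d₁ = 1.00 × 8.85×10⁻¹² × 3.12×10⁻⁵ / 6.59×10⁻⁵ = 4.19×10⁻¹² F.
C₂ = κ₂ε₀A/d₂ = 1.96 × 8.85×10⁻¹² × 3.12×10⁻⁵ / 2.41×10⁻⁵ = 2.24×10⁻¹¹ F.
C = (1/C₁ + 1/C₂)⁻¹ = 3.53×10⁻¹² F.
Q = CV = 3.53×10⁻¹² × 2060 = 7.27×10⁻⁹ C.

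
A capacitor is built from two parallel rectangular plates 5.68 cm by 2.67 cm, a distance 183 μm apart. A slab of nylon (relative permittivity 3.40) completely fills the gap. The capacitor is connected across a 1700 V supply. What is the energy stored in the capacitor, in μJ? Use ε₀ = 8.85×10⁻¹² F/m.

U ≈ 360 μJ

A = 5.68 × 2.67 cm² = 1.52×10⁻³ m².
C = κε₀A/d = 3.40 × 8.85×10⁻¹² × 1.52×10⁻³ / 1.83×10⁻⁴ = 2.49×10⁻¹⁰ F.
U = ½CV² = ½ × 2.49×10⁻¹⁰ × (1700)² = 3.60×10⁻⁴ J.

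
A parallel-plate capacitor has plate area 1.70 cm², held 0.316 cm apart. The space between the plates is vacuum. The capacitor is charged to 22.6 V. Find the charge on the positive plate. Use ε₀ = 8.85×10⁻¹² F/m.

A = 1.70 cm² = 1.70×10⁻⁴ m².
C = ε₀A/d = 8.85×10⁻¹² × 1.70×10⁻⁴ / 3.16×10⁻³ = 4.76×10⁻¹³ F.
Q = CV = 4.76×10⁻¹³ × 22.6 = 1.08×10⁻¹¹ C.

Q ≈ 10.8 pC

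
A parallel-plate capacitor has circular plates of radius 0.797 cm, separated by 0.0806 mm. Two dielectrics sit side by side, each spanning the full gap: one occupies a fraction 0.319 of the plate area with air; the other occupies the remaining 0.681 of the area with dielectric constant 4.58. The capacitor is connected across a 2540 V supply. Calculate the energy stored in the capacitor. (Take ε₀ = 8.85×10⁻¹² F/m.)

243 μJ

A = π(0.797 cm)² = 2.00×10⁻⁴ m².
Side-by-side slabs ⇒ two capacitors in parallel, each spanning the full gap.
C₁ = κ₁ε₀A₁/d = 1.00 × 8.85×10⁻¹² × 6.37×10⁻⁵ / 8.06×10⁻⁵ = 6.99×10⁻¹² F.
C₂ = κ₂ε₀A₂/d = 4.58 × 8.85×10⁻¹² × 1.36×10⁻⁴ / 8.06×10⁻⁵ = 6.83×10⁻¹¹ F.
C = C₁ + C₂ = 7.53×10⁻¹¹ F.
U = ½CV² = ½ × 7.53×10⁻¹¹ × (2540)² = 2.43×10⁻⁴ J.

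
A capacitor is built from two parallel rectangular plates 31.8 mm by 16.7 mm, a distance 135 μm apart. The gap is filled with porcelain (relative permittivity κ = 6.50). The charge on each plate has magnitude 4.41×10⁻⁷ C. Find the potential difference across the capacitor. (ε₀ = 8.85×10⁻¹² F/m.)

A = 31.8 × 16.7 mm² = 5.31×10⁻⁴ m².
C = κε₀A/d = 6.50 × 8.85×10⁻¹² × 5.31×10⁻⁴ / 1.35×10⁻⁴ = 2.26×10⁻¹⁰ F.
V = Q/C = 4.41×10⁻⁷ / 2.26×10⁻¹⁰ = 1.95×10³ V.

V ≈ 1.95 kV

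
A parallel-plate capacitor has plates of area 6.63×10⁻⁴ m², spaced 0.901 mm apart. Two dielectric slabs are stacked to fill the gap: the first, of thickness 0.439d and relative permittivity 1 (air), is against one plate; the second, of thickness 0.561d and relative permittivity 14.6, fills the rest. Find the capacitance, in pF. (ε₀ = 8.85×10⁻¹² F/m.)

Stacked slabs ⇒ two capacitors in series, each with the full plate area.
C₁ = κ₁ε₀A/d₁ = 1.00 × 8.85×10⁻¹² × 6.63×10⁻⁴ / 3.96×10⁻⁴ = 1.48×10⁻¹¹ F.
C₂ = κ₂ε₀A/d₂ = 14.6 × 8.85×10⁻¹² × 6.63×10⁻⁴ / 5.05×10⁻⁴ = 1.69×10⁻¹⁰ F.
C = (1/C₁ + 1/C₂)⁻¹ = 1.36×10⁻¹¹ F.

13.6 pF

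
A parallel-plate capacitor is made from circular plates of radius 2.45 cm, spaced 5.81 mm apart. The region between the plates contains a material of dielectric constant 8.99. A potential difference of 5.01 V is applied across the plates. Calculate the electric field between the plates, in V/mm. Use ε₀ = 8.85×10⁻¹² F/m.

E = V/d = 5.01 / 5.81×10⁻³ = 8.62×10² V/m.

E ≈ 0.862 V/mm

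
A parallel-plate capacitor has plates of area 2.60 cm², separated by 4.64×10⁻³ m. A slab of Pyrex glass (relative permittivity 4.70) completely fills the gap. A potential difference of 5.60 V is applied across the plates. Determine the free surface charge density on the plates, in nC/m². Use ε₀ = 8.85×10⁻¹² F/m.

σ ≈ 50.2 nC/m²

A = 2.60 cm² = 2.60×10⁻⁴ m².
C = κε₀A/d = 4.70 × 8.85×10⁻¹² × 2.60×10⁻⁴ / 4.64×10⁻³ = 2.33×10⁻¹² F.
σ = Q/A = CV/A = 2.33×10⁻¹² × 5.60 / 2.60×10⁻⁴ = 5.02×10⁻⁸ C/m².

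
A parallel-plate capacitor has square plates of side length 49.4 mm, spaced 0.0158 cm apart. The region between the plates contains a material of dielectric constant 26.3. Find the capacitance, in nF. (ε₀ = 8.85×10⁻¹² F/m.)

C ≈ 3.59 nF

A = (49.4 mm)² = 2.44×10⁻³ m².
C = κε₀A/d = 26.3 × 8.85×10⁻¹² × 2.44×10⁻³ / 1.58×10⁻⁴ = 3.59×10⁻⁹ F.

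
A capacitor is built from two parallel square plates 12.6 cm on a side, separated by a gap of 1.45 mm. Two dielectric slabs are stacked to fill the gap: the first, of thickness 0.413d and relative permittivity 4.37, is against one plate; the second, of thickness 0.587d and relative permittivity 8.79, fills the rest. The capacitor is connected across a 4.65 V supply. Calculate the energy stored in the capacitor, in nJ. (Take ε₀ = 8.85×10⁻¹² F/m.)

6.50 nJ

A = (12.6 cm)² = 1.59×10⁻² m².
Stacked slabs ⇒ two capacitors in series, each with the full plate area.
C₁ = κ₁ε₀A/d₁ = 4.37 × 8.85×10⁻¹² × 1.59×10⁻² / 5.99×10⁻⁴ = 1.03×10⁻⁹ F.
C₂ = κ₂ε₀A/d₂ = 8.79 × 8.85×10⁻¹² × 1.59×10⁻² / 8.51×10⁻⁴ = 1.45×10⁻⁹ F.
C = (1/C₁ + 1/C₂)⁻¹ = 6.01×10⁻¹⁰ F.
U = ½CV² = ½ × 6.01×10⁻¹⁰ × (4.65)² = 6.50×10⁻⁹ J.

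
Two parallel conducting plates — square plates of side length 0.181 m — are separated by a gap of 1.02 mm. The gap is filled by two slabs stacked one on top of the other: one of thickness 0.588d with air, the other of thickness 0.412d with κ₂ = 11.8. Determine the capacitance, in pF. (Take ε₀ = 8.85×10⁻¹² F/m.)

A = (0.181 m)² = 3.28×10⁻² m².
Stacked slabs ⇒ two capacitors in series, each with the full plate area.
C₁ = κ₁ε₀A/d₁ = 1.00 × 8.85×10⁻¹² × 3.28×10⁻² / 6.00×10⁻⁴ = 4.83×10⁻¹⁰ F.
C₂ = κ₂ε₀A/d₂ = 11.8 × 8.85×10⁻¹² × 3.28×10⁻² / 4.20×10⁻⁴ = 8.14×10⁻⁹ F.
C = (1/C₁ + 1/C₂)⁻¹ = 4.56×10⁻¹⁰ F.

C ≈ 456 pF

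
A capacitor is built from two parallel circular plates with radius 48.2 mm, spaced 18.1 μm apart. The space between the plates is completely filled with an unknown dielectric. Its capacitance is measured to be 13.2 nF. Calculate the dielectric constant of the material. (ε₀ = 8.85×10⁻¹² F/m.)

A = π(48.2 mm)² = 7.30×10⁻³ m².
κ = Cd/(ε₀A) = 1.32×10⁻⁸ × 1.81×10⁻⁵ / (8.85×10⁻¹² × 7.30×10⁻³) = 3.70.

3.70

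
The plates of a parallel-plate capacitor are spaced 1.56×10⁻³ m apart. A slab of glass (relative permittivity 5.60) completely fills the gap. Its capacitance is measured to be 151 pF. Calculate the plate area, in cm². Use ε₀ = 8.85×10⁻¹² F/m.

47.5 cm²

A = Cd/(κε₀) = 1.51×10⁻¹⁰ × 1.56×10⁻³ / (5.60 × 8.85×10⁻¹²) = 4.75×10⁻³ m².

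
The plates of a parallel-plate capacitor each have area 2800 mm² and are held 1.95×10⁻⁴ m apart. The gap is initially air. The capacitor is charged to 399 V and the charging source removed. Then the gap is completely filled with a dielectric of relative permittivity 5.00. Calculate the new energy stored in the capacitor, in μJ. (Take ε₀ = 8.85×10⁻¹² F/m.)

2.02 μJ

A = 2800 mm² = 2.80×10⁻³ m².
Initially C₁ = ε₀A/d = 8.85×10⁻¹² × 2.80×10⁻³ / 1.95×10⁻⁴ = 1.27×10⁻¹⁰ F.
U₁ = 1.01×10⁻⁵ J.
Isolated ⇒ Q is held fixed. C₂ = 5.00 C₁ and U = Q²/(2C), so U₂/U₁ = C₁/C₂ = 0.200.
U₂ = 0.200 × 1.01×10⁻⁵ = 2.02×10⁻⁶ J.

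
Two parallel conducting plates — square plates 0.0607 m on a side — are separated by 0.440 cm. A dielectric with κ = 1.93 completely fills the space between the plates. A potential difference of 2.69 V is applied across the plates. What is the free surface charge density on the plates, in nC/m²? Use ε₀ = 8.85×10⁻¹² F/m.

10.4 nC/m²

A = (0.0607 m)² = 3.68×10⁻³ m².
C = κε₀A/d = 1.93 × 8.85×10⁻¹² × 3.68×10⁻³ / 4.40×10⁻³ = 1.43×10⁻¹¹ F.
σ = Q/A = CV/A = 1.43×10⁻¹¹ × 2.69 / 3.68×10⁻³ = 1.04×10⁻⁸ C/m².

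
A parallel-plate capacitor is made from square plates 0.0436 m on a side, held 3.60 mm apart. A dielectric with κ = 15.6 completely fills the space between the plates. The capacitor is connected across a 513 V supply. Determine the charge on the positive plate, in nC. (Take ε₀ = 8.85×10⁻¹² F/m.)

A = (0.0436 m)² = 1.90×10⁻³ m².
C = κε₀A/d = 15.6 × 8.85×10⁻¹² × 1.90×10⁻³ / 3.60×10⁻³ = 7.29×10⁻¹¹ F.
Q = CV = 7.29×10⁻¹¹ × 513 = 3.74×10⁻⁸ C.

37.4 nC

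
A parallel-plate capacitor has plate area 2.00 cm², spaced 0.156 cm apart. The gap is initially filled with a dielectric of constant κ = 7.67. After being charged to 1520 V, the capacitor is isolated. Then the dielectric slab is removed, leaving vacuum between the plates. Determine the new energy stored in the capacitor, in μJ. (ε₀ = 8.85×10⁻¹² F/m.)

A = 2.00 cm² = 2.00×10⁻⁴ m².
Initially C₁ = κε₀A/d = 7.67 × 8.85×10⁻¹² × 2.00×10⁻⁴ / 1.56×10⁻³ = 8.70×10⁻¹² F.
U₁ = 1.01×10⁻⁵ J.
Isolated ⇒ Q is held fixed. C₂ = 0.130 C₁ and U = Q²/(2C), so U₂/U₁ = C₁/C₂ = 7.67.
U₂ = 7.67 × 1.01×10⁻⁵ = 7.71×10⁻⁵ J.

77.1 μJ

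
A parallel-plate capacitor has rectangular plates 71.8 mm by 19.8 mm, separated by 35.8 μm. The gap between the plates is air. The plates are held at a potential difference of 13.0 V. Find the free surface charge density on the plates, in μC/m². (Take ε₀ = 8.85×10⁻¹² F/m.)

A = 71.8 × 19.8 mm² = 1.42×10⁻³ m².
C = ε₀A/d = 8.85×10⁻¹² × 1.42×10⁻³ / 3.58×10⁻⁵ = 3.51×10⁻¹⁰ F.
σ = Q/A = CV/A = 3.51×10⁻¹⁰ × 13.0 / 1.42×10⁻³ = 3.21×10⁻⁶ C/m².

3.21 μC/m²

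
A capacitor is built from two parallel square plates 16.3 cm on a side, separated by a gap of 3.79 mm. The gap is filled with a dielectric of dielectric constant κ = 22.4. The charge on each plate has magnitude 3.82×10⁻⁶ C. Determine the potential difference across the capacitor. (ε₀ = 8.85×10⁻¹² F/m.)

V ≈ 2.75 kV

A = (16.3 cm)² = 2.66×10⁻² m².
C = κε₀A/d = 22.4 × 8.85×10⁻¹² × 2.66×10⁻² / 3.79×10⁻³ = 1.39×10⁻⁹ F.
V = Q/C = 3.82×10⁻⁶ / 1.39×10⁻⁹ = 2.75×10³ V.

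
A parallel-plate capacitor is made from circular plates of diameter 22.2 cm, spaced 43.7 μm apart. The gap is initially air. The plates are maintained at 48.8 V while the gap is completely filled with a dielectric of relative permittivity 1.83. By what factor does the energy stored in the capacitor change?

U₂/U₁ ≈ 1.83

Battery connected ⇒ V is held fixed.
C₂ = 1.83 C₁ and U = ½CV², so U₂/U₁ = C₂/C₁ = 1.83.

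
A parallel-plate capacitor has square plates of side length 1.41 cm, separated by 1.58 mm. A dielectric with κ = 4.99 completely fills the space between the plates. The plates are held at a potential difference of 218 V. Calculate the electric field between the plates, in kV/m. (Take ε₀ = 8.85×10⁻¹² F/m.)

E ≈ 138 kV/m

E = V/d = 218 / 1.58×10⁻³ = 1.38×10⁵ V/m.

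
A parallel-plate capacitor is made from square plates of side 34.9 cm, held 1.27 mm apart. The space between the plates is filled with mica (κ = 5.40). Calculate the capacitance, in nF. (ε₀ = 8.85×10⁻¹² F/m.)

A = (34.9 cm)² = 0.122 m².
C = κε₀A/d = 5.40 × 8.85×10⁻¹² × 0.122 / 1.27×10⁻³ = 4.58×10⁻⁹ F.

4.58 nF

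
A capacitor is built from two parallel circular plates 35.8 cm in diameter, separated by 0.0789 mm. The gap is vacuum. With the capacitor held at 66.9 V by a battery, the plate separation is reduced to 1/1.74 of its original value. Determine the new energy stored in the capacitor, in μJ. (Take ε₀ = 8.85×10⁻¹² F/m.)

A = π(35.8/2 cm)² = 0.101 m².
Initially C₁ = ε₀A/d = 8.85×10⁻¹² × 0.101 / 7.89×10⁻⁵ = 1.13×10⁻⁸ F.
U₁ = 2.53×10⁻⁵ J.
Battery connected ⇒ V is held fixed. C₂ = 1.74 C₁ and U = ½CV², so U₂/U₁ = C₂/C₁ = 1.74.
U₂ = 1.74 × 2.53×10⁻⁵ = 4.40×10⁻⁵ J.

U ≈ 44.0 μJ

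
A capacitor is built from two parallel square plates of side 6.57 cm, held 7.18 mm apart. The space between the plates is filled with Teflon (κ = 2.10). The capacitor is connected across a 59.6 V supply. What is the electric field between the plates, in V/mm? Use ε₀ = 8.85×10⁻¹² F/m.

E = V/d = 59.6 / 7.18×10⁻³ = 8.30×10³ V/m.

8.30 V/mm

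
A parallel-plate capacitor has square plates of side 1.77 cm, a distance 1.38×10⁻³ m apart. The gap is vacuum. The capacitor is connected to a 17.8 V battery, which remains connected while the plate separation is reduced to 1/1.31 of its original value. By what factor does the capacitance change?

C = ε₀A/d scales as 1/d, so C₂/C₁ = d₁/d₂ = 1.31.

C₂/C₁ ≈ 1.31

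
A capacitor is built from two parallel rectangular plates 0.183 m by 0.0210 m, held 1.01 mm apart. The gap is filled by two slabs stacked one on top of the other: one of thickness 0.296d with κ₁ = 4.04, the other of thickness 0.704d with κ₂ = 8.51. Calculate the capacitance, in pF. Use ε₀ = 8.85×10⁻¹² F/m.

A = 0.183 × 0.0210 m² = 3.84×10⁻³ m².
Stacked slabs ⇒ two capacitors in series, each with the full plate area.
C₁ = κ₁ε₀A/d₁ = 4.04 × 8.85×10⁻¹² × 3.84×10⁻³ / 2.99×10⁻⁴ = 4.60×10⁻¹⁰ F.
C₂ = κ₂ε₀A/d₂ = 8.51 × 8.85×10⁻¹² × 3.84×10⁻³ / 7.11×10⁻⁴ = 4.07×10⁻¹⁰ F.
C = (1/C₁ + 1/C₂)⁻¹ = 2.16×10⁻¹⁰ F.

C ≈ 216 pF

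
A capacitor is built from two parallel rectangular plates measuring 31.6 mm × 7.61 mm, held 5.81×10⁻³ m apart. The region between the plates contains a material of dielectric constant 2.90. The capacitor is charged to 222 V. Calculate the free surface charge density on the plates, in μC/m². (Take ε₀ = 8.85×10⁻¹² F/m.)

A = 31.6 × 7.61 mm² = 2.40×10⁻⁴ m².
C = κε₀A/d = 2.90 × 8.85×10⁻¹² × 2.40×10⁻⁴ / 5.81×10⁻³ = 1.06×10⁻¹² F.
σ = Q/A = CV/A = 1.06×10⁻¹² × 222 / 2.40×10⁻⁴ = 9.81×10⁻⁷ C/m².

σ ≈ 0.981 μC/m²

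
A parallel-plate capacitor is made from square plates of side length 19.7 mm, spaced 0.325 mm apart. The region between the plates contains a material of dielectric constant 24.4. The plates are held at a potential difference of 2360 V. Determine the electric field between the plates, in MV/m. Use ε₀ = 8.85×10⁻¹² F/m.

7.26 MV/m

E = V/d = 2360 / 3.25×10⁻⁴ = 7.26×10⁶ V/m.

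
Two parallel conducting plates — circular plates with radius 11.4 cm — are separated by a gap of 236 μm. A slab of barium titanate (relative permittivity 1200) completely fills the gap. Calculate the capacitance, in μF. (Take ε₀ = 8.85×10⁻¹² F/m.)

A = π(11.4 cm)² = 4.08×10⁻² m².
C = κε₀A/d = 1200 × 8.85×10⁻¹² × 4.08×10⁻² / 2.36×10⁻⁴ = 1.84×10⁻⁶ F.

C ≈ 1.84 μF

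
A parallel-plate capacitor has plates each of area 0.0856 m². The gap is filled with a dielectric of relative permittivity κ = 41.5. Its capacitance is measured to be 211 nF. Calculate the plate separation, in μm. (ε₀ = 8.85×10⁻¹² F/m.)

149 μm

d = κε₀A/C = 41.5 × 8.85×10⁻¹² × 8.56×10⁻² / 2.11×10⁻⁷ = 1.49×10⁻⁴ m.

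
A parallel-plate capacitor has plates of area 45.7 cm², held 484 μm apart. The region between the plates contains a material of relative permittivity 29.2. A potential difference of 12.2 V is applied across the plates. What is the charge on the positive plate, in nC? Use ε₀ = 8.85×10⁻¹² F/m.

A = 45.7 cm² = 4.57×10⁻³ m².
C = κε₀A/d = 29.2 × 8.85×10⁻¹² × 4.57×10⁻³ / 4.84×10⁻⁴ = 2.44×10⁻⁹ F.
Q = CV = 2.44×10⁻⁹ × 12.2 = 2.98×10⁻⁸ C.

29.8 nC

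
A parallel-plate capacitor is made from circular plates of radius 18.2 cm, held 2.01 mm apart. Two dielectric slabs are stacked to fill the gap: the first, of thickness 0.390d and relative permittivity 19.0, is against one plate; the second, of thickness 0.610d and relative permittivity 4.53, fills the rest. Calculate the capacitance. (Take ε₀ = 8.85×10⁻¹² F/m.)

A = π(18.2 cm)² = 0.104 m².
Stacked slabs ⇒ two capacitors in series, each with the full plate area.
C₁ = κ₁ε₀A/d₁ = 19.0 × 8.85×10⁻¹² × 0.104 / 7.84×10⁻⁴ = 2.23×10⁻⁸ F.
C₂ = κ₂ε₀A/d₂ = 4.53 × 8.85×10⁻¹² × 0.104 / 1.23×10⁻³ = 3.40×10⁻⁹ F.
C = (1/C₁ + 1/C₂)⁻¹ = 2.95×10⁻⁹ F.

C ≈ 2.95 nF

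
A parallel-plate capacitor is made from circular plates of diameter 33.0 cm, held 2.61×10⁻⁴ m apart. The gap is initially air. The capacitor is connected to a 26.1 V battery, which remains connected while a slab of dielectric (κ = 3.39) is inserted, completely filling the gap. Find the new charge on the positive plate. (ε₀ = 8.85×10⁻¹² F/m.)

257 nC

A = π(33.0/2 cm)² = 8.55×10⁻² m².
Initially C₁ = ε₀A/d = 8.85×10⁻¹² × 8.55×10⁻² / 2.61×10⁻⁴ = 2.90×10⁻⁹ F.
Q₁ = 7.57×10⁻⁸ C.
Battery connected ⇒ V is held fixed. C₂ = 3.39 C₁ and Q = CV, so Q₂/Q₁ = C₂/C₁ = 3.39.
Q₂ = 3.39 × 7.57×10⁻⁸ = 2.57×10⁻⁷ C.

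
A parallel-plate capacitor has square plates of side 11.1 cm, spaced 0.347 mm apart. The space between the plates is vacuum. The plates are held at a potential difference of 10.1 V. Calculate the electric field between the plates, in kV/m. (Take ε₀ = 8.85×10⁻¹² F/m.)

29.1 kV/m

E = V/d = 10.1 / 3.47×10⁻⁴ = 2.91×10⁴ V/m.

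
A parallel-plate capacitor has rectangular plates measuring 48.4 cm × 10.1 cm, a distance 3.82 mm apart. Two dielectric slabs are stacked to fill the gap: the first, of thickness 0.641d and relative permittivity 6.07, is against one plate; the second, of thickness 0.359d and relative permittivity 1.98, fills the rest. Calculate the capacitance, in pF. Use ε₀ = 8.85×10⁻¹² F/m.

A = 48.4 × 10.1 cm² = 4.89×10⁻² m².
Stacked slabs ⇒ two capacitors in series, each with the full plate area.
C₁ = κ₁ε₀A/d₁ = 6.07 × 8.85×10⁻¹² × 4.89×10⁻² / 2.45×10⁻³ = 1.07×10⁻⁹ F.
C₂ = κ₂ε₀A/d₂ = 1.98 × 8.85×10⁻¹² × 4.89×10⁻² / 1.37×10⁻³ = 6.25×10⁻¹⁰ F.
C = (1/C₁ + 1/C₂)⁻¹ = 3.95×10⁻¹⁰ F.

C ≈ 395 pF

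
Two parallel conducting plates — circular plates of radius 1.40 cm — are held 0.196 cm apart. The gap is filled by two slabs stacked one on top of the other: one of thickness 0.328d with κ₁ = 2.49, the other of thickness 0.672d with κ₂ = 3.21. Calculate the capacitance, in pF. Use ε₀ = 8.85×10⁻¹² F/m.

C ≈ 8.15 pF

A = π(1.40 cm)² = 6.16×10⁻⁴ m².
Stacked slabs ⇒ two capacitors in series, each with the full plate area.
C₁ = κ₁ε₀A/d₁ = 2.49 × 8.85×10⁻¹² × 6.16×10⁻⁴ / 6.43×10⁻⁴ = 2.11×10⁻¹¹ F.
C₂ = κ₂ε₀A/d₂ = 3.21 × 8.85×10⁻¹² × 6.16×10⁻⁴ / 1.32×10⁻³ = 1.33×10⁻¹¹ F.
C = (1/C₁ + 1/C₂)⁻¹ = 8.15×10⁻¹² F.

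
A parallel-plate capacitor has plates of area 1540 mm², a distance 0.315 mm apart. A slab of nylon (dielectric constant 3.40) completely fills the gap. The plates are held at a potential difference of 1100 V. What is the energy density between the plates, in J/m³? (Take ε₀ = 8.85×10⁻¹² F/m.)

E = V/d = 1100 / 3.15×10⁻⁴ = 3.49×10⁶ V/m.
u = ½κε₀E² = ½ × 3.40 × 8.85×10⁻¹² × (3.49×10⁶)² = 1.83×10² J/m³.

u ≈ 183 J/m³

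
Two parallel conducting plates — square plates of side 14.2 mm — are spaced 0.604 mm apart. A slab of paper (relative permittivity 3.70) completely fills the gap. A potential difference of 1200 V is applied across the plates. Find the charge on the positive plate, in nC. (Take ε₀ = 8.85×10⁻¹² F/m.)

13.1 nC

A = (14.2 mm)² = 2.02×10⁻⁴ m².
C = κε₀A/d = 3.70 × 8.85×10⁻¹² × 2.02×10⁻⁴ / 6.04×10⁻⁴ = 1.09×10⁻¹¹ F.
Q = CV = 1.09×10⁻¹¹ × 1200 = 1.31×10⁻⁸ C.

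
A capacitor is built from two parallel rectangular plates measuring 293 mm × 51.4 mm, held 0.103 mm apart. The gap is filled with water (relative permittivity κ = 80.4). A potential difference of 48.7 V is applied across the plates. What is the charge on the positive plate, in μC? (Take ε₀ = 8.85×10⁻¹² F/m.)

5.07 μC

A = 293 × 51.4 mm² = 1.51×10⁻² m².
C = κε₀A/d = 80.4 × 8.85×10⁻¹² × 1.51×10⁻² / 1.03×10⁻⁴ = 1.04×10⁻⁷ F.
Q = CV = 1.04×10⁻⁷ × 48.7 = 5.07×10⁻⁶ C.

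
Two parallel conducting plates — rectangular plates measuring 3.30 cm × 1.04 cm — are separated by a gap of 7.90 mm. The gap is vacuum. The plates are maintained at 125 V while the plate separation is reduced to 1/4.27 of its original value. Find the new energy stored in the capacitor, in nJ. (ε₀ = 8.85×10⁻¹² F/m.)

A = 3.30 × 1.04 cm² = 3.43×10⁻⁴ m².
Initially C₁ = ε₀A/d = 8.85×10⁻¹² × 3.43×10⁻⁴ / 7.90×10⁻³ = 3.84×10⁻¹³ F.
U₁ = 3.00×10⁻⁹ J.
Battery connected ⇒ V is held fixed. C₂ = 4.27 C₁ and U = ½CV², so U₂/U₁ = C₂/C₁ = 4.27.
U₂ = 4.27 × 3.00×10⁻⁹ = 1.28×10⁻⁸ J.

12.8 nJ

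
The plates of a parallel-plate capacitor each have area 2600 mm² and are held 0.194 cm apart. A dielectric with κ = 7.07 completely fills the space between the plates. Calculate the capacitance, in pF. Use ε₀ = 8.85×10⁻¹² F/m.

A = 2600 mm² = 2.60×10⁻³ m².
C = κε₀A/d = 7.07 × 8.85×10⁻¹² × 2.60×10⁻³ / 1.94×10⁻³ = 8.39×10⁻¹¹ F.

C ≈ 83.9 pF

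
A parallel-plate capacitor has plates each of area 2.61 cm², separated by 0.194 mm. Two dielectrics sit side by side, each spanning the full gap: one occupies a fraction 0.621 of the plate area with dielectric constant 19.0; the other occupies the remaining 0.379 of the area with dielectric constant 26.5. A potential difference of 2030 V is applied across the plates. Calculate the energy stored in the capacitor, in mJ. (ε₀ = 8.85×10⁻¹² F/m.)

U ≈ 0.536 mJ

A = 2.61 cm² = 2.61×10⁻⁴ m².
Side-by-side slabs ⇒ two capacitors in parallel, each spanning the full gap.
C₁ = κ₁ε₀A₁/d = 19.0 × 8.85×10⁻¹² × 1.62×10⁻⁴ / 1.94×10⁻⁴ = 1.40×10⁻¹⁰ F.
C₂ = κ₂ε₀A₂/d = 26.5 × 8.85×10⁻¹² × 9.89×10⁻⁵ / 1.94×10⁻⁴ = 1.20×10⁻¹⁰ F.
C = C₁ + C₂ = 2.60×10⁻¹⁰ F.
U = ½CV² = ½ × 2.60×10⁻¹⁰ × (2030)² = 5.36×10⁻⁴ J.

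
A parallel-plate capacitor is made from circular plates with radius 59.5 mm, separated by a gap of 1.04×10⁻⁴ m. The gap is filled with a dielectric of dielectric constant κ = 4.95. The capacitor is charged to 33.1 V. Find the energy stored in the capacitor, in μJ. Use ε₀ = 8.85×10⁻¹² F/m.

U ≈ 2.57 μJ

A = π(59.5 mm)² = 1.11×10⁻² m².
C = κε₀A/d = 4.95 × 8.85×10⁻¹² × 1.11×10⁻² / 1.04×10⁻⁴ = 4.68×10⁻⁹ F.
U = ½CV² = ½ × 4.68×10⁻⁹ × (33.1)² = 2.57×10⁻⁶ J.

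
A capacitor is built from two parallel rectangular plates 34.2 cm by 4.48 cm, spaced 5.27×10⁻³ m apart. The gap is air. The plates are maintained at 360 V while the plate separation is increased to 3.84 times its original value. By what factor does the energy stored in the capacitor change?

U₂/U₁ ≈ 0.260

Battery connected ⇒ V is held fixed.
C₂ = 0.260 C₁ and U = ½CV², so U₂/U₁ = C₂/C₁ = 0.260.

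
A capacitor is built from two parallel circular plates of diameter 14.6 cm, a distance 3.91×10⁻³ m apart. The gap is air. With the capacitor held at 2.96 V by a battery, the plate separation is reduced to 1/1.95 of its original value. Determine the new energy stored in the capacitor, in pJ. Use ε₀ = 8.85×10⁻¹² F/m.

324 pJ

A = π(14.6/2 cm)² = 1.67×10⁻² m².
Initially C₁ = ε₀A/d = 8.85×10⁻¹² × 1.67×10⁻² / 3.91×10⁻³ = 3.79×10⁻¹¹ F.
U₁ = 1.66×10⁻¹⁰ J.
Battery connected ⇒ V is held fixed. C₂ = 1.95 C₁ and U = ½CV², so U₂/U₁ = C₂/C₁ = 1.95.
U₂ = 1.95 × 1.66×10⁻¹⁰ = 3.24×10⁻¹⁰ J.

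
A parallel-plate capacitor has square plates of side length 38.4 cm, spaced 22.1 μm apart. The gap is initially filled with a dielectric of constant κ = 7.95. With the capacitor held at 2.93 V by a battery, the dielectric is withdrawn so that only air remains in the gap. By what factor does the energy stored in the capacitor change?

Battery connected ⇒ V is held fixed.
C₂ = 0.126 C₁ and U = ½CV², so U₂/U₁ = C₂/C₁ = 0.126.

0.126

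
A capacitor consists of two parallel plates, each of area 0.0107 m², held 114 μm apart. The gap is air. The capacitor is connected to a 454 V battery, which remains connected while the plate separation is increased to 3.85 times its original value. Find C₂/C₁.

C₂/C₁ ≈ 0.260

C = ε₀A/d scales as 1/d, so C₂/C₁ = d₁/d₂ = 1/3.85 = 0.260.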